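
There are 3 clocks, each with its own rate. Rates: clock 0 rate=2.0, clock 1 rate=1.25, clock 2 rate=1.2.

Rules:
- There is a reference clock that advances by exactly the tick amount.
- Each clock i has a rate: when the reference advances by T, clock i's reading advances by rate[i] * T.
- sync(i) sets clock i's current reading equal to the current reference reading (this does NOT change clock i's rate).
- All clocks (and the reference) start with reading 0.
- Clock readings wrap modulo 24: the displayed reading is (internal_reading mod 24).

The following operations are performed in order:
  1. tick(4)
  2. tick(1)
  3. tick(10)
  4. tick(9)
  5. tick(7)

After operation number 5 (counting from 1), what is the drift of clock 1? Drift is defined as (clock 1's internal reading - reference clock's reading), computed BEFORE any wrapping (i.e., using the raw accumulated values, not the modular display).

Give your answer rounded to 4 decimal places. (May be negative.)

Answer: 7.7500

Derivation:
After op 1 tick(4): ref=4.0000 raw=[8.0000 5.0000 4.8000]
After op 2 tick(1): ref=5.0000 raw=[10.0000 6.2500 6.0000]
After op 3 tick(10): ref=15.0000 raw=[30.0000 18.7500 18.0000]
After op 4 tick(9): ref=24.0000 raw=[48.0000 30.0000 28.8000]
After op 5 tick(7): ref=31.0000 raw=[62.0000 38.7500 37.2000]
Drift of clock 1 after op 5: 38.7500 - 31.0000 = 7.7500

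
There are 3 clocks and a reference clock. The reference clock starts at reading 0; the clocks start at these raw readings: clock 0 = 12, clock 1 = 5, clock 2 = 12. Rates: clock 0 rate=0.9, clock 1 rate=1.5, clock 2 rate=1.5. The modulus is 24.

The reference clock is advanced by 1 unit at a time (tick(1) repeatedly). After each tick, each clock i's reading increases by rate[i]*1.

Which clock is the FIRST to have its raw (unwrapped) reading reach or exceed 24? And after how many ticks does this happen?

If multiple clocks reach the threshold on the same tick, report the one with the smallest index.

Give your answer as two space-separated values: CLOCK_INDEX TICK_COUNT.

clock 0: start=12, rate=0.9, needs 24-12 = 12; ticks = ceil(12/0.9) = ceil(13.3333) = 14; reading at tick 14 = 12 + 0.9*14 = 24.6000
clock 1: start=5, rate=1.5, needs 24-5 = 19; ticks = ceil(19/1.5) = ceil(12.6667) = 13; reading at tick 13 = 5 + 1.5*13 = 24.5000
clock 2: start=12, rate=1.5, needs 24-12 = 12; ticks = ceil(12/1.5) = ceil(8.0000) = 8; reading at tick 8 = 12 + 1.5*8 = 24.0000
Minimum tick count = 8; winners = [2]; smallest index = 2

Answer: 2 8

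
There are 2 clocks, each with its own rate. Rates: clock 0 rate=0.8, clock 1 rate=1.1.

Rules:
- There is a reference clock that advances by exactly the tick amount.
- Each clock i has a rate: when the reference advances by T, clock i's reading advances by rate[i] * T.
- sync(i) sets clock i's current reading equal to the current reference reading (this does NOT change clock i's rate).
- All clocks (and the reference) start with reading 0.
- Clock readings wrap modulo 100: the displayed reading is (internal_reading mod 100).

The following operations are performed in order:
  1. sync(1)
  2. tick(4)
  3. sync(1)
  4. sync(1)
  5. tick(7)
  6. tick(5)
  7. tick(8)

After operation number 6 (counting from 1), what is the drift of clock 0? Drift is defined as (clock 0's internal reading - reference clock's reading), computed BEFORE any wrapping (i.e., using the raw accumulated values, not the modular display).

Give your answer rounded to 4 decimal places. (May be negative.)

Answer: -3.2000

Derivation:
After op 1 sync(1): ref=0.0000 raw=[0.0000 0.0000]
After op 2 tick(4): ref=4.0000 raw=[3.2000 4.4000]
After op 3 sync(1): ref=4.0000 raw=[3.2000 4.0000]
After op 4 sync(1): ref=4.0000 raw=[3.2000 4.0000]
After op 5 tick(7): ref=11.0000 raw=[8.8000 11.7000]
After op 6 tick(5): ref=16.0000 raw=[12.8000 17.2000]
Drift of clock 0 after op 6: 12.8000 - 16.0000 = -3.2000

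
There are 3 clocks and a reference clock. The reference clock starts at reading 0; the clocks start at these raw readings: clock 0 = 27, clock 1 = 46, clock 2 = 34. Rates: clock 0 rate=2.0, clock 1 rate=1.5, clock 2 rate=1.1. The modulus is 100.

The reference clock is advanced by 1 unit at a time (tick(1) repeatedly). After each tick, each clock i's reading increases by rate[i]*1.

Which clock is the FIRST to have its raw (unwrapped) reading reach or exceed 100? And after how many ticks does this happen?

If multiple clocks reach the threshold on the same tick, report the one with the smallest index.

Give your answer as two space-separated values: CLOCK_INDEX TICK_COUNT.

Answer: 1 36

Derivation:
clock 0: start=27, rate=2.0, needs 100-27 = 73; ticks = ceil(73/2.0) = ceil(36.5000) = 37; reading at tick 37 = 27 + 2.0*37 = 101.0000
clock 1: start=46, rate=1.5, needs 100-46 = 54; ticks = ceil(54/1.5) = ceil(36.0000) = 36; reading at tick 36 = 46 + 1.5*36 = 100.0000
clock 2: start=34, rate=1.1, needs 100-34 = 66; ticks = ceil(66/1.1) = ceil(60.0000) = 60; reading at tick 60 = 34 + 1.1*60 = 100.0000
Minimum tick count = 36; winners = [1]; smallest index = 1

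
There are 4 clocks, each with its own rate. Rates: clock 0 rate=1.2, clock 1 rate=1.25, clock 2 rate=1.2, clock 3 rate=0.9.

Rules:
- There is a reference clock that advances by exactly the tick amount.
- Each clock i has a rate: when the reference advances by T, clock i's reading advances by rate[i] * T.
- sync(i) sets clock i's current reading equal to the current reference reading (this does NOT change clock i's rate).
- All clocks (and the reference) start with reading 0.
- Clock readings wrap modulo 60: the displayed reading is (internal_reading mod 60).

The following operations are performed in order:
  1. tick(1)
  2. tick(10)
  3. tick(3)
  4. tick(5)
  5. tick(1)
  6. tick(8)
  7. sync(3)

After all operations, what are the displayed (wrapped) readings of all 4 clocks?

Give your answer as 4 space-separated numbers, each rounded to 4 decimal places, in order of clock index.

After op 1 tick(1): ref=1.0000 raw=[1.2000 1.2500 1.2000 0.9000]
After op 2 tick(10): ref=11.0000 raw=[13.2000 13.7500 13.2000 9.9000]
After op 3 tick(3): ref=14.0000 raw=[16.8000 17.5000 16.8000 12.6000]
After op 4 tick(5): ref=19.0000 raw=[22.8000 23.7500 22.8000 17.1000]
After op 5 tick(1): ref=20.0000 raw=[24.0000 25.0000 24.0000 18.0000]
After op 6 tick(8): ref=28.0000 raw=[33.6000 35.0000 33.6000 25.2000]
After op 7 sync(3): ref=28.0000 raw=[33.6000 35.0000 33.6000 28.0000]
Wrap final raw readings (mod 60): 33.6000 mod 60 = 33.6000; 35.0000 mod 60 = 35.0000; 33.6000 mod 60 = 33.6000; 28.0000 mod 60 = 28.0000

Answer: 33.6000 35.0000 33.6000 28.0000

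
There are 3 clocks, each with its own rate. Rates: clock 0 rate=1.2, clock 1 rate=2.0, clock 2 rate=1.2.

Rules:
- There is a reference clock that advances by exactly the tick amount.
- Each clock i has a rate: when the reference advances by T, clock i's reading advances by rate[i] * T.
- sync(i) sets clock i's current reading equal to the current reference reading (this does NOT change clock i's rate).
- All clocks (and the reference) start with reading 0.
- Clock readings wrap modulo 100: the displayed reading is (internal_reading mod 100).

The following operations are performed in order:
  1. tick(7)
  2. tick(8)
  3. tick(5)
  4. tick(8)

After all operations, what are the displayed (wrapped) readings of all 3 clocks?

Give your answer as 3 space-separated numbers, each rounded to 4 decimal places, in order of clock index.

Answer: 33.6000 56.0000 33.6000

Derivation:
After op 1 tick(7): ref=7.0000 raw=[8.4000 14.0000 8.4000]
After op 2 tick(8): ref=15.0000 raw=[18.0000 30.0000 18.0000]
After op 3 tick(5): ref=20.0000 raw=[24.0000 40.0000 24.0000]
After op 4 tick(8): ref=28.0000 raw=[33.6000 56.0000 33.6000]
Wrap final raw readings (mod 100): 33.6000 mod 100 = 33.6000; 56.0000 mod 100 = 56.0000; 33.6000 mod 100 = 33.6000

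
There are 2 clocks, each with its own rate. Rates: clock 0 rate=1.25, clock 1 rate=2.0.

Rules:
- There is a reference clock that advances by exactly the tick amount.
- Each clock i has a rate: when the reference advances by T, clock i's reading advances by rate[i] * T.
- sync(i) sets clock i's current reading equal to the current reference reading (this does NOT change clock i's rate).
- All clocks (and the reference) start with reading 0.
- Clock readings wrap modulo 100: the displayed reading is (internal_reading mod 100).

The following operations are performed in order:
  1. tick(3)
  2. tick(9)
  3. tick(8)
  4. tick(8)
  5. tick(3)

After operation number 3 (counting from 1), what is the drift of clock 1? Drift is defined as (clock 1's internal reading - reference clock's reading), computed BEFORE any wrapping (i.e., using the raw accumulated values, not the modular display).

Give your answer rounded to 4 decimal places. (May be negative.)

After op 1 tick(3): ref=3.0000 raw=[3.7500 6.0000]
After op 2 tick(9): ref=12.0000 raw=[15.0000 24.0000]
After op 3 tick(8): ref=20.0000 raw=[25.0000 40.0000]
Drift of clock 1 after op 3: 40.0000 - 20.0000 = 20.0000

Answer: 20.0000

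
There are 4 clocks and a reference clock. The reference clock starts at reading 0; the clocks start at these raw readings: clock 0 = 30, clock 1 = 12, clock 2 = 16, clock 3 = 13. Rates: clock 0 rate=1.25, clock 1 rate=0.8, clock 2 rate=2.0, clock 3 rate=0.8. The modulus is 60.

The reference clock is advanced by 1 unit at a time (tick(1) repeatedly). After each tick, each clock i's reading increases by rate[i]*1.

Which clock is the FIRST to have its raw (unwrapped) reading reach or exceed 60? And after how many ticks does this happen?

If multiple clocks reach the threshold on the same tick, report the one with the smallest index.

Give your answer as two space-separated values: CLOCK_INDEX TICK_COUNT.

Answer: 2 22

Derivation:
clock 0: start=30, rate=1.25, needs 60-30 = 30; ticks = ceil(30/1.25) = ceil(24.0000) = 24; reading at tick 24 = 30 + 1.25*24 = 60.0000
clock 1: start=12, rate=0.8, needs 60-12 = 48; ticks = ceil(48/0.8) = ceil(60.0000) = 60; reading at tick 60 = 12 + 0.8*60 = 60.0000
clock 2: start=16, rate=2.0, needs 60-16 = 44; ticks = ceil(44/2.0) = ceil(22.0000) = 22; reading at tick 22 = 16 + 2.0*22 = 60.0000
clock 3: start=13, rate=0.8, needs 60-13 = 47; ticks = ceil(47/0.8) = ceil(58.7500) = 59; reading at tick 59 = 13 + 0.8*59 = 60.2000
Minimum tick count = 22; winners = [2]; smallest index = 2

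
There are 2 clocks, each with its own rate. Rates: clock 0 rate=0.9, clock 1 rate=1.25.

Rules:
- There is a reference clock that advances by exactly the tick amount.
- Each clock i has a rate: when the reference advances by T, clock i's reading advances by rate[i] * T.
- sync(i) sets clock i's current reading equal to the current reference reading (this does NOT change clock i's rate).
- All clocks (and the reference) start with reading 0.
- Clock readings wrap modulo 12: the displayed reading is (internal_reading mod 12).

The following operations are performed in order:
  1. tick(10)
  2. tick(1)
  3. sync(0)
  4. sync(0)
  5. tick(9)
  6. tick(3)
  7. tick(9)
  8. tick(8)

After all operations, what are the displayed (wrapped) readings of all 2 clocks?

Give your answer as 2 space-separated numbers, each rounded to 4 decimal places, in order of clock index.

After op 1 tick(10): ref=10.0000 raw=[9.0000 12.5000]
After op 2 tick(1): ref=11.0000 raw=[9.9000 13.7500]
After op 3 sync(0): ref=11.0000 raw=[11.0000 13.7500]
After op 4 sync(0): ref=11.0000 raw=[11.0000 13.7500]
After op 5 tick(9): ref=20.0000 raw=[19.1000 25.0000]
After op 6 tick(3): ref=23.0000 raw=[21.8000 28.7500]
After op 7 tick(9): ref=32.0000 raw=[29.9000 40.0000]
After op 8 tick(8): ref=40.0000 raw=[37.1000 50.0000]
Wrap final raw readings (mod 12): 37.1000 mod 12 = 1.1000; 50.0000 mod 12 = 2.0000

Answer: 1.1000 2.0000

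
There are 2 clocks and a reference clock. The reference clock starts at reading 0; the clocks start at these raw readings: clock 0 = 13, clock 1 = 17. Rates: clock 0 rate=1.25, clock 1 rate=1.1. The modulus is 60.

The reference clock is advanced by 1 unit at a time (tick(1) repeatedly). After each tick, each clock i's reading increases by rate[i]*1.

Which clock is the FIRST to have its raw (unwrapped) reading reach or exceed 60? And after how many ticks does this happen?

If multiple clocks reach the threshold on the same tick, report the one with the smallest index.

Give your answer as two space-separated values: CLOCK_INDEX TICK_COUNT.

Answer: 0 38

Derivation:
clock 0: start=13, rate=1.25, needs 60-13 = 47; ticks = ceil(47/1.25) = ceil(37.6000) = 38; reading at tick 38 = 13 + 1.25*38 = 60.5000
clock 1: start=17, rate=1.1, needs 60-17 = 43; ticks = ceil(43/1.1) = ceil(39.0909) = 40; reading at tick 40 = 17 + 1.1*40 = 61.0000
Minimum tick count = 38; winners = [0]; smallest index = 0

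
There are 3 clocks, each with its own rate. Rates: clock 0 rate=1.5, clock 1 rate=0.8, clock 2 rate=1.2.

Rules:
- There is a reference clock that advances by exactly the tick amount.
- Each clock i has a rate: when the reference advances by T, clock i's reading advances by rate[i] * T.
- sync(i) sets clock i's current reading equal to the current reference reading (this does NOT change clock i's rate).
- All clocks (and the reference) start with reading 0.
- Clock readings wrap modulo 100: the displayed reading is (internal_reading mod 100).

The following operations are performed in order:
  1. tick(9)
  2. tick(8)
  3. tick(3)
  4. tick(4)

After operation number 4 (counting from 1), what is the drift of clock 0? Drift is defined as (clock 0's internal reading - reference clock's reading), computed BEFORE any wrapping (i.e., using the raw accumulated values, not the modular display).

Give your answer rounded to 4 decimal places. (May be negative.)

After op 1 tick(9): ref=9.0000 raw=[13.5000 7.2000 10.8000]
After op 2 tick(8): ref=17.0000 raw=[25.5000 13.6000 20.4000]
After op 3 tick(3): ref=20.0000 raw=[30.0000 16.0000 24.0000]
After op 4 tick(4): ref=24.0000 raw=[36.0000 19.2000 28.8000]
Drift of clock 0 after op 4: 36.0000 - 24.0000 = 12.0000

Answer: 12.0000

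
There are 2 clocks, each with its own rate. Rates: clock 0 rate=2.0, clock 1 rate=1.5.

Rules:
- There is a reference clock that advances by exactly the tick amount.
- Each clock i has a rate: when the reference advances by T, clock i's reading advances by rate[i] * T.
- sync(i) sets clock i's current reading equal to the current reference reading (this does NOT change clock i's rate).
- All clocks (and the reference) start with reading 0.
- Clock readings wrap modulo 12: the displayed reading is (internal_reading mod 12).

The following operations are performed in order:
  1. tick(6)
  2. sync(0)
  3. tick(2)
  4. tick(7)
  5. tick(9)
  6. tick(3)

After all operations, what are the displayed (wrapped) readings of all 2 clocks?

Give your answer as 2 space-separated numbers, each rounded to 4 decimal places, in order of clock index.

Answer: 0.0000 4.5000

Derivation:
After op 1 tick(6): ref=6.0000 raw=[12.0000 9.0000]
After op 2 sync(0): ref=6.0000 raw=[6.0000 9.0000]
After op 3 tick(2): ref=8.0000 raw=[10.0000 12.0000]
After op 4 tick(7): ref=15.0000 raw=[24.0000 22.5000]
After op 5 tick(9): ref=24.0000 raw=[42.0000 36.0000]
After op 6 tick(3): ref=27.0000 raw=[48.0000 40.5000]
Wrap final raw readings (mod 12): 48.0000 mod 12 = 0.0000; 40.5000 mod 12 = 4.5000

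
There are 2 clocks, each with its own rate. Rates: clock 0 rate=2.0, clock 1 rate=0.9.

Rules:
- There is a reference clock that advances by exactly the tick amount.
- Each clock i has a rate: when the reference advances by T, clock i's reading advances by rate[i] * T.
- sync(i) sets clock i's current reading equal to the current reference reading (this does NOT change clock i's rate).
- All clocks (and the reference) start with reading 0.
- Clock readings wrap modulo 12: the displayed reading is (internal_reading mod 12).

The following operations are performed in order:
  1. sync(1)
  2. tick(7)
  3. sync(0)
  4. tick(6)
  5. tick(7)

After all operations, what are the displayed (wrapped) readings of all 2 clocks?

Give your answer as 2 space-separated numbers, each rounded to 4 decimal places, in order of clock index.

After op 1 sync(1): ref=0.0000 raw=[0.0000 0.0000]
After op 2 tick(7): ref=7.0000 raw=[14.0000 6.3000]
After op 3 sync(0): ref=7.0000 raw=[7.0000 6.3000]
After op 4 tick(6): ref=13.0000 raw=[19.0000 11.7000]
After op 5 tick(7): ref=20.0000 raw=[33.0000 18.0000]
Wrap final raw readings (mod 12): 33.0000 mod 12 = 9.0000; 18.0000 mod 12 = 6.0000

Answer: 9.0000 6.0000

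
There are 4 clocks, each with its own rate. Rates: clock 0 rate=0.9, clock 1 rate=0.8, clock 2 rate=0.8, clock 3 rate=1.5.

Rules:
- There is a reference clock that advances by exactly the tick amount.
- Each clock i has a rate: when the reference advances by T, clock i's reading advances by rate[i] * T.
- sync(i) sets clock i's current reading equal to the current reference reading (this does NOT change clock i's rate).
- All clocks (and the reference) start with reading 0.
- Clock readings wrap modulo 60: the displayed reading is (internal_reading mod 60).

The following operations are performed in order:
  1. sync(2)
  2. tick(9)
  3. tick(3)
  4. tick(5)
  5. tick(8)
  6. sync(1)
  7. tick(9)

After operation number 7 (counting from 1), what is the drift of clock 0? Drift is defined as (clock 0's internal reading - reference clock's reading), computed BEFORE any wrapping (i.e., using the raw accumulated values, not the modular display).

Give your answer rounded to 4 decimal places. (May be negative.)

After op 1 sync(2): ref=0.0000 raw=[0.0000 0.0000 0.0000 0.0000]
After op 2 tick(9): ref=9.0000 raw=[8.1000 7.2000 7.2000 13.5000]
After op 3 tick(3): ref=12.0000 raw=[10.8000 9.6000 9.6000 18.0000]
After op 4 tick(5): ref=17.0000 raw=[15.3000 13.6000 13.6000 25.5000]
After op 5 tick(8): ref=25.0000 raw=[22.5000 20.0000 20.0000 37.5000]
After op 6 sync(1): ref=25.0000 raw=[22.5000 25.0000 20.0000 37.5000]
After op 7 tick(9): ref=34.0000 raw=[30.6000 32.2000 27.2000 51.0000]
Drift of clock 0 after op 7: 30.6000 - 34.0000 = -3.4000

Answer: -3.4000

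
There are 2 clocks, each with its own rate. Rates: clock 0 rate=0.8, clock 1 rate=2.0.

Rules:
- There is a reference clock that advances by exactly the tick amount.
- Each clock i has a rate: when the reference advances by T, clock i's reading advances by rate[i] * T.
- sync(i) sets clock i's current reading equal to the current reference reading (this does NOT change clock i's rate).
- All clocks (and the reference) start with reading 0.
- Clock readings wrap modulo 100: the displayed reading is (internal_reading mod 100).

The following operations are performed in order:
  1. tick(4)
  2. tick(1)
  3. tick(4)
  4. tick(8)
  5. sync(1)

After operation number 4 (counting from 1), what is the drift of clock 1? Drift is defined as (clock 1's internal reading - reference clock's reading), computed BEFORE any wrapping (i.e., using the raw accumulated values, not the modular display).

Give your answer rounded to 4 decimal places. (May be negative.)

Answer: 17.0000

Derivation:
After op 1 tick(4): ref=4.0000 raw=[3.2000 8.0000]
After op 2 tick(1): ref=5.0000 raw=[4.0000 10.0000]
After op 3 tick(4): ref=9.0000 raw=[7.2000 18.0000]
After op 4 tick(8): ref=17.0000 raw=[13.6000 34.0000]
Drift of clock 1 after op 4: 34.0000 - 17.0000 = 17.0000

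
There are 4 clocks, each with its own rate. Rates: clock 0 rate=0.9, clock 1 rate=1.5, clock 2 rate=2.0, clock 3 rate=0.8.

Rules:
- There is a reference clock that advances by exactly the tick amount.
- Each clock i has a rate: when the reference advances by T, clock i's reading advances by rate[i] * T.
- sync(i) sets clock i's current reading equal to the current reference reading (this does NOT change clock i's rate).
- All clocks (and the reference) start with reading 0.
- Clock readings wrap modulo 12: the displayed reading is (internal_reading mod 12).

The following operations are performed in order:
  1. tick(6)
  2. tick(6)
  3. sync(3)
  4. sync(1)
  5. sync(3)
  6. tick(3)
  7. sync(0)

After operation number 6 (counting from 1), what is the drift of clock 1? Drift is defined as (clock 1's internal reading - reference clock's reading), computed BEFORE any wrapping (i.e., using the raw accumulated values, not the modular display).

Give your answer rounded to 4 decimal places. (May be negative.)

After op 1 tick(6): ref=6.0000 raw=[5.4000 9.0000 12.0000 4.8000]
After op 2 tick(6): ref=12.0000 raw=[10.8000 18.0000 24.0000 9.6000]
After op 3 sync(3): ref=12.0000 raw=[10.8000 18.0000 24.0000 12.0000]
After op 4 sync(1): ref=12.0000 raw=[10.8000 12.0000 24.0000 12.0000]
After op 5 sync(3): ref=12.0000 raw=[10.8000 12.0000 24.0000 12.0000]
After op 6 tick(3): ref=15.0000 raw=[13.5000 16.5000 30.0000 14.4000]
Drift of clock 1 after op 6: 16.5000 - 15.0000 = 1.5000

Answer: 1.5000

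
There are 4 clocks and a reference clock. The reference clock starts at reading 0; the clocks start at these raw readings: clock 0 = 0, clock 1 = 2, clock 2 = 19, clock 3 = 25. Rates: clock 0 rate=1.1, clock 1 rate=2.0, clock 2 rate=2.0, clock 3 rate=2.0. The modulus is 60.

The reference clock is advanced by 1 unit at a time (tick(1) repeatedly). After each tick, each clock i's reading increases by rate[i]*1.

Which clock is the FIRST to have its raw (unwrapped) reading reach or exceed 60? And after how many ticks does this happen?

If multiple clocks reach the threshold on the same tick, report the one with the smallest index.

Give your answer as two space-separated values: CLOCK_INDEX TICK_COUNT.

clock 0: start=0, rate=1.1, needs 60-0 = 60; ticks = ceil(60/1.1) = ceil(54.5455) = 55; reading at tick 55 = 0 + 1.1*55 = 60.5000
clock 1: start=2, rate=2.0, needs 60-2 = 58; ticks = ceil(58/2.0) = ceil(29.0000) = 29; reading at tick 29 = 2 + 2.0*29 = 60.0000
clock 2: start=19, rate=2.0, needs 60-19 = 41; ticks = ceil(41/2.0) = ceil(20.5000) = 21; reading at tick 21 = 19 + 2.0*21 = 61.0000
clock 3: start=25, rate=2.0, needs 60-25 = 35; ticks = ceil(35/2.0) = ceil(17.5000) = 18; reading at tick 18 = 25 + 2.0*18 = 61.0000
Minimum tick count = 18; winners = [3]; smallest index = 3

Answer: 3 18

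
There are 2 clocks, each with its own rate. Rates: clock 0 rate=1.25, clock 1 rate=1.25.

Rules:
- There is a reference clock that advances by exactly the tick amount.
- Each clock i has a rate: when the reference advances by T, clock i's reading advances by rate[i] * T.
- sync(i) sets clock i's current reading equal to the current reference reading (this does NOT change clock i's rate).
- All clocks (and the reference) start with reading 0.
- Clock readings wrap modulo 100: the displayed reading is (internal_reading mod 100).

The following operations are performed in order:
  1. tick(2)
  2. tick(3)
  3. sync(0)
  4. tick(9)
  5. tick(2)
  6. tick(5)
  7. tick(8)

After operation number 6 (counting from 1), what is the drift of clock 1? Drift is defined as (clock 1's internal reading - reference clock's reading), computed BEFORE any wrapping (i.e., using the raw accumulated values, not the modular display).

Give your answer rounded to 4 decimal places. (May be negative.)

Answer: 5.2500

Derivation:
After op 1 tick(2): ref=2.0000 raw=[2.5000 2.5000]
After op 2 tick(3): ref=5.0000 raw=[6.2500 6.2500]
After op 3 sync(0): ref=5.0000 raw=[5.0000 6.2500]
After op 4 tick(9): ref=14.0000 raw=[16.2500 17.5000]
After op 5 tick(2): ref=16.0000 raw=[18.7500 20.0000]
After op 6 tick(5): ref=21.0000 raw=[25.0000 26.2500]
Drift of clock 1 after op 6: 26.2500 - 21.0000 = 5.2500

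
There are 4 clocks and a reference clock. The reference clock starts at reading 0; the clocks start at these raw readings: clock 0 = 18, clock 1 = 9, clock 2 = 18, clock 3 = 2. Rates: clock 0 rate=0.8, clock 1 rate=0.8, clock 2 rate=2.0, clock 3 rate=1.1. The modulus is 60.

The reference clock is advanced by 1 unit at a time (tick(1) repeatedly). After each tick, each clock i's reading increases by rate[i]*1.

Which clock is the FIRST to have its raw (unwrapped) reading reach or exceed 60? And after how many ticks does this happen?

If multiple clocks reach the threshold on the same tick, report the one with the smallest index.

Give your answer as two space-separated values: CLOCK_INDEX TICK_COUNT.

Answer: 2 21

Derivation:
clock 0: start=18, rate=0.8, needs 60-18 = 42; ticks = ceil(42/0.8) = ceil(52.5000) = 53; reading at tick 53 = 18 + 0.8*53 = 60.4000
clock 1: start=9, rate=0.8, needs 60-9 = 51; ticks = ceil(51/0.8) = ceil(63.7500) = 64; reading at tick 64 = 9 + 0.8*64 = 60.2000
clock 2: start=18, rate=2.0, needs 60-18 = 42; ticks = ceil(42/2.0) = ceil(21.0000) = 21; reading at tick 21 = 18 + 2.0*21 = 60.0000
clock 3: start=2, rate=1.1, needs 60-2 = 58; ticks = ceil(58/1.1) = ceil(52.7273) = 53; reading at tick 53 = 2 + 1.1*53 = 60.3000
Minimum tick count = 21; winners = [2]; smallest index = 2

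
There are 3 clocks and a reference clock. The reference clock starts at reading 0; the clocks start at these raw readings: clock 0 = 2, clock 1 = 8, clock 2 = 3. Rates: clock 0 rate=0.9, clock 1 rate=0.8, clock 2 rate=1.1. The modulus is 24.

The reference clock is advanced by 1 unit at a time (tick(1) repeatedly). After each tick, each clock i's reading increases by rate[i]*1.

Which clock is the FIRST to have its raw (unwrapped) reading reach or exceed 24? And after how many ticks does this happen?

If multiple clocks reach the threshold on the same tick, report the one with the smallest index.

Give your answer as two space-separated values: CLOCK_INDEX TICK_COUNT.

Answer: 1 20

Derivation:
clock 0: start=2, rate=0.9, needs 24-2 = 22; ticks = ceil(22/0.9) = ceil(24.4444) = 25; reading at tick 25 = 2 + 0.9*25 = 24.5000
clock 1: start=8, rate=0.8, needs 24-8 = 16; ticks = ceil(16/0.8) = ceil(20.0000) = 20; reading at tick 20 = 8 + 0.8*20 = 24.0000
clock 2: start=3, rate=1.1, needs 24-3 = 21; ticks = ceil(21/1.1) = ceil(19.0909) = 20; reading at tick 20 = 3 + 1.1*20 = 25.0000
Minimum tick count = 20; winners = [1, 2]; smallest index = 1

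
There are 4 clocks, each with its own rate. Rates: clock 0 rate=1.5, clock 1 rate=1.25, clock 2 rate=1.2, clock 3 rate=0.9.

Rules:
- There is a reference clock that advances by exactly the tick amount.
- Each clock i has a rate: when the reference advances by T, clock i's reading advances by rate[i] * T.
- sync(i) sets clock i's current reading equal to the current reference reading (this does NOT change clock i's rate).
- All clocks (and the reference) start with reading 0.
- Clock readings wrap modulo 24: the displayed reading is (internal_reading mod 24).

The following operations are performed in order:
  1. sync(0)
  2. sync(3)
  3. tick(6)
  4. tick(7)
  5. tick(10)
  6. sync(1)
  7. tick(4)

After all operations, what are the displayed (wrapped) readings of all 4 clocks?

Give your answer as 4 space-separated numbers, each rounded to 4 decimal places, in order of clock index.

After op 1 sync(0): ref=0.0000 raw=[0.0000 0.0000 0.0000 0.0000]
After op 2 sync(3): ref=0.0000 raw=[0.0000 0.0000 0.0000 0.0000]
After op 3 tick(6): ref=6.0000 raw=[9.0000 7.5000 7.2000 5.4000]
After op 4 tick(7): ref=13.0000 raw=[19.5000 16.2500 15.6000 11.7000]
After op 5 tick(10): ref=23.0000 raw=[34.5000 28.7500 27.6000 20.7000]
After op 6 sync(1): ref=23.0000 raw=[34.5000 23.0000 27.6000 20.7000]
After op 7 tick(4): ref=27.0000 raw=[40.5000 28.0000 32.4000 24.3000]
Wrap final raw readings (mod 24): 40.5000 mod 24 = 16.5000; 28.0000 mod 24 = 4.0000; 32.4000 mod 24 = 8.4000; 24.3000 mod 24 = 0.3000

Answer: 16.5000 4.0000 8.4000 0.3000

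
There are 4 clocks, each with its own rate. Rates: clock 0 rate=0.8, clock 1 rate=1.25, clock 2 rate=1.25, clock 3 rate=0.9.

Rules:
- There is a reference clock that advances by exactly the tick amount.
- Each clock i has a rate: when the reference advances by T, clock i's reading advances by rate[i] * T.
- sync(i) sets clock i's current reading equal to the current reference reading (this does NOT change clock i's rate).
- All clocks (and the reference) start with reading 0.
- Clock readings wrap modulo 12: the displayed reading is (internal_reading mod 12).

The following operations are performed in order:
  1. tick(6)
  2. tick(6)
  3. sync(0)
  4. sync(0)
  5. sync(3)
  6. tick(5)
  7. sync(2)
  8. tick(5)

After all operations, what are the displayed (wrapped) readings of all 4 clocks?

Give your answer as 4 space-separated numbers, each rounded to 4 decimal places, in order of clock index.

After op 1 tick(6): ref=6.0000 raw=[4.8000 7.5000 7.5000 5.4000]
After op 2 tick(6): ref=12.0000 raw=[9.6000 15.0000 15.0000 10.8000]
After op 3 sync(0): ref=12.0000 raw=[12.0000 15.0000 15.0000 10.8000]
After op 4 sync(0): ref=12.0000 raw=[12.0000 15.0000 15.0000 10.8000]
After op 5 sync(3): ref=12.0000 raw=[12.0000 15.0000 15.0000 12.0000]
After op 6 tick(5): ref=17.0000 raw=[16.0000 21.2500 21.2500 16.5000]
After op 7 sync(2): ref=17.0000 raw=[16.0000 21.2500 17.0000 16.5000]
After op 8 tick(5): ref=22.0000 raw=[20.0000 27.5000 23.2500 21.0000]
Wrap final raw readings (mod 12): 20.0000 mod 12 = 8.0000; 27.5000 mod 12 = 3.5000; 23.2500 mod 12 = 11.2500; 21.0000 mod 12 = 9.0000

Answer: 8.0000 3.5000 11.2500 9.0000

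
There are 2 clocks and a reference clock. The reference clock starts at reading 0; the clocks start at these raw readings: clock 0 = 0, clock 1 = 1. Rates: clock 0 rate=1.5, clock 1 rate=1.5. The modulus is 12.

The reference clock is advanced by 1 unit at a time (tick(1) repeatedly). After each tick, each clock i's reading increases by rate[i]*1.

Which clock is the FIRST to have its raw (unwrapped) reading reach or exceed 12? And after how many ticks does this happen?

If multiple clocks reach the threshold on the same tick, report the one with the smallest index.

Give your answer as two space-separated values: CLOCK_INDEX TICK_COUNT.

clock 0: start=0, rate=1.5, needs 12-0 = 12; ticks = ceil(12/1.5) = ceil(8.0000) = 8; reading at tick 8 = 0 + 1.5*8 = 12.0000
clock 1: start=1, rate=1.5, needs 12-1 = 11; ticks = ceil(11/1.5) = ceil(7.3333) = 8; reading at tick 8 = 1 + 1.5*8 = 13.0000
Minimum tick count = 8; winners = [0, 1]; smallest index = 0

Answer: 0 8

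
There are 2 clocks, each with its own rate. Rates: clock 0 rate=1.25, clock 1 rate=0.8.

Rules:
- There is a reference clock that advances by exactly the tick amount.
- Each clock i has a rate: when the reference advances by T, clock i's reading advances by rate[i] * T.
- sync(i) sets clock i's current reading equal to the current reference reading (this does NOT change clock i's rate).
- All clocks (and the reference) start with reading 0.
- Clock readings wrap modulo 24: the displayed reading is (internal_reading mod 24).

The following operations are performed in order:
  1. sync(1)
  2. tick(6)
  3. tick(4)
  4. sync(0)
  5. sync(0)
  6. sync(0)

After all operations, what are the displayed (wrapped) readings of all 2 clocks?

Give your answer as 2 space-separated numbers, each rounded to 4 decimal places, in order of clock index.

Answer: 10.0000 8.0000

Derivation:
After op 1 sync(1): ref=0.0000 raw=[0.0000 0.0000]
After op 2 tick(6): ref=6.0000 raw=[7.5000 4.8000]
After op 3 tick(4): ref=10.0000 raw=[12.5000 8.0000]
After op 4 sync(0): ref=10.0000 raw=[10.0000 8.0000]
After op 5 sync(0): ref=10.0000 raw=[10.0000 8.0000]
After op 6 sync(0): ref=10.0000 raw=[10.0000 8.0000]
Wrap final raw readings (mod 24): 10.0000 mod 24 = 10.0000; 8.0000 mod 24 = 8.0000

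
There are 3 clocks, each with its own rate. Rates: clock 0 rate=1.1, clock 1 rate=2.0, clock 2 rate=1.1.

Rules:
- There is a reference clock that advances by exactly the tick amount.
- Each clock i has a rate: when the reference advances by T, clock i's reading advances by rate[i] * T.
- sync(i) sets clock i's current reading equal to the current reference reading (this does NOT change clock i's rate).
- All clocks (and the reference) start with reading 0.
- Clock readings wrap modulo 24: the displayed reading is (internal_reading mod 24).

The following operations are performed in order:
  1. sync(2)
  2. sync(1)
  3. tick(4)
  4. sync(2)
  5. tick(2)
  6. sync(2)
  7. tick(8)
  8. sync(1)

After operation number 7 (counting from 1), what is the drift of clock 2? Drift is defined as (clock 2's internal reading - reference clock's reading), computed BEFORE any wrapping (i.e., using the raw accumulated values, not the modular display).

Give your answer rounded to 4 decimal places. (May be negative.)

Answer: 0.8000

Derivation:
After op 1 sync(2): ref=0.0000 raw=[0.0000 0.0000 0.0000]
After op 2 sync(1): ref=0.0000 raw=[0.0000 0.0000 0.0000]
After op 3 tick(4): ref=4.0000 raw=[4.4000 8.0000 4.4000]
After op 4 sync(2): ref=4.0000 raw=[4.4000 8.0000 4.0000]
After op 5 tick(2): ref=6.0000 raw=[6.6000 12.0000 6.2000]
After op 6 sync(2): ref=6.0000 raw=[6.6000 12.0000 6.0000]
After op 7 tick(8): ref=14.0000 raw=[15.4000 28.0000 14.8000]
Drift of clock 2 after op 7: 14.8000 - 14.0000 = 0.8000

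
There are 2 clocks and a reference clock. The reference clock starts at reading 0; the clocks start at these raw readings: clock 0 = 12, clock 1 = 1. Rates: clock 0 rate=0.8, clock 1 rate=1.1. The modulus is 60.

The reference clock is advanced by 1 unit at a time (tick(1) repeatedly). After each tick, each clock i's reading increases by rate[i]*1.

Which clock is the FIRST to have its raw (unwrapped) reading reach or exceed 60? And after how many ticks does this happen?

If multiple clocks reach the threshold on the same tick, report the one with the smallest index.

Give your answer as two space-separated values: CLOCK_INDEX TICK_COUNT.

Answer: 1 54

Derivation:
clock 0: start=12, rate=0.8, needs 60-12 = 48; ticks = ceil(48/0.8) = ceil(60.0000) = 60; reading at tick 60 = 12 + 0.8*60 = 60.0000
clock 1: start=1, rate=1.1, needs 60-1 = 59; ticks = ceil(59/1.1) = ceil(53.6364) = 54; reading at tick 54 = 1 + 1.1*54 = 60.4000
Minimum tick count = 54; winners = [1]; smallest index = 1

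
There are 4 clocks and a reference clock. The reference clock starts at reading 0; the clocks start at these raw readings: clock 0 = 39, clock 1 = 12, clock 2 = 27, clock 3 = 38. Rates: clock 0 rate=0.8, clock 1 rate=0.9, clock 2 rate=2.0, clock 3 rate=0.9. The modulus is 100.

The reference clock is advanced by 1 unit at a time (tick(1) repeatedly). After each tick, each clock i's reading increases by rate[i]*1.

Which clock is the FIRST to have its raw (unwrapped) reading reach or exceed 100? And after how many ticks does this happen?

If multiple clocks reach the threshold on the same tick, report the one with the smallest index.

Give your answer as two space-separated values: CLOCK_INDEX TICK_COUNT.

clock 0: start=39, rate=0.8, needs 100-39 = 61; ticks = ceil(61/0.8) = ceil(76.2500) = 77; reading at tick 77 = 39 + 0.8*77 = 100.6000
clock 1: start=12, rate=0.9, needs 100-12 = 88; ticks = ceil(88/0.9) = ceil(97.7778) = 98; reading at tick 98 = 12 + 0.9*98 = 100.2000
clock 2: start=27, rate=2.0, needs 100-27 = 73; ticks = ceil(73/2.0) = ceil(36.5000) = 37; reading at tick 37 = 27 + 2.0*37 = 101.0000
clock 3: start=38, rate=0.9, needs 100-38 = 62; ticks = ceil(62/0.9) = ceil(68.8889) = 69; reading at tick 69 = 38 + 0.9*69 = 100.1000
Minimum tick count = 37; winners = [2]; smallest index = 2

Answer: 2 37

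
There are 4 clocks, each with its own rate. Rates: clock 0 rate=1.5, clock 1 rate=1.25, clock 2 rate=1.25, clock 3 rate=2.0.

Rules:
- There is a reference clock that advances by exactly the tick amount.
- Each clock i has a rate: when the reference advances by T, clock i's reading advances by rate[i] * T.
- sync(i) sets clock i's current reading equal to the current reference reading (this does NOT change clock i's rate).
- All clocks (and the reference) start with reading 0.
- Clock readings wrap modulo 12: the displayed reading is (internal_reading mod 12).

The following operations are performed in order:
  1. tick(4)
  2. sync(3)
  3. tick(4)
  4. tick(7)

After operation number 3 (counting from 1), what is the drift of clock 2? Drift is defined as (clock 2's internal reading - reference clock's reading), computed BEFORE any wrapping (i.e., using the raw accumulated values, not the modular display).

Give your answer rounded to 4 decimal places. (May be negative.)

Answer: 2.0000

Derivation:
After op 1 tick(4): ref=4.0000 raw=[6.0000 5.0000 5.0000 8.0000]
After op 2 sync(3): ref=4.0000 raw=[6.0000 5.0000 5.0000 4.0000]
After op 3 tick(4): ref=8.0000 raw=[12.0000 10.0000 10.0000 12.0000]
Drift of clock 2 after op 3: 10.0000 - 8.0000 = 2.0000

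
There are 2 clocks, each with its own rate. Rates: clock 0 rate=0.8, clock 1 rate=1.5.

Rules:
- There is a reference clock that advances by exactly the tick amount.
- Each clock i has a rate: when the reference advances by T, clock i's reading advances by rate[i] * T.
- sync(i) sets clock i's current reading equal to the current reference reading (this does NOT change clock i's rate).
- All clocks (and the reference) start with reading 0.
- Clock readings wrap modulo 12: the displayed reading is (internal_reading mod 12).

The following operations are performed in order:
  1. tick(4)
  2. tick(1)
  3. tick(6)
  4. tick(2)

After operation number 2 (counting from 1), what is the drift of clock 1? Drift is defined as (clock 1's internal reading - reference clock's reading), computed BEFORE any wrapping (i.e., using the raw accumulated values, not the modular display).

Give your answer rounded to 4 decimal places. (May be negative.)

Answer: 2.5000

Derivation:
After op 1 tick(4): ref=4.0000 raw=[3.2000 6.0000]
After op 2 tick(1): ref=5.0000 raw=[4.0000 7.5000]
Drift of clock 1 after op 2: 7.5000 - 5.0000 = 2.5000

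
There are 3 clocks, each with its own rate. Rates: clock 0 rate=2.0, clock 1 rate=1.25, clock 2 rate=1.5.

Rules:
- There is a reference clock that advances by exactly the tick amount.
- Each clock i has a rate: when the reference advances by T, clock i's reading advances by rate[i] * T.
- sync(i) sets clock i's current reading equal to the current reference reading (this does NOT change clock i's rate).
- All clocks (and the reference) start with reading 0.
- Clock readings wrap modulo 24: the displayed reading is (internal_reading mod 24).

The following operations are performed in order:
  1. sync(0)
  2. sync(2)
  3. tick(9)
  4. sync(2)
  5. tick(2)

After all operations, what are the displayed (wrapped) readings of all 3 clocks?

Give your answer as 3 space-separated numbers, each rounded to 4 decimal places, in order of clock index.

Answer: 22.0000 13.7500 12.0000

Derivation:
After op 1 sync(0): ref=0.0000 raw=[0.0000 0.0000 0.0000]
After op 2 sync(2): ref=0.0000 raw=[0.0000 0.0000 0.0000]
After op 3 tick(9): ref=9.0000 raw=[18.0000 11.2500 13.5000]
After op 4 sync(2): ref=9.0000 raw=[18.0000 11.2500 9.0000]
After op 5 tick(2): ref=11.0000 raw=[22.0000 13.7500 12.0000]
Wrap final raw readings (mod 24): 22.0000 mod 24 = 22.0000; 13.7500 mod 24 = 13.7500; 12.0000 mod 24 = 12.0000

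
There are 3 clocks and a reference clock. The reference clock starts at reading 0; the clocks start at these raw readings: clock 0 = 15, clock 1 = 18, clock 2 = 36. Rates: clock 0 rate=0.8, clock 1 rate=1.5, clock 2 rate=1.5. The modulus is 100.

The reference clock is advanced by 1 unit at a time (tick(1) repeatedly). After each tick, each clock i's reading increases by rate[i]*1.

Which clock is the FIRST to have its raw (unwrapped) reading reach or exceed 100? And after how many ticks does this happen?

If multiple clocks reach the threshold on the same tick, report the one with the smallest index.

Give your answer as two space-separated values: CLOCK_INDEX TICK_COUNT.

clock 0: start=15, rate=0.8, needs 100-15 = 85; ticks = ceil(85/0.8) = ceil(106.2500) = 107; reading at tick 107 = 15 + 0.8*107 = 100.6000
clock 1: start=18, rate=1.5, needs 100-18 = 82; ticks = ceil(82/1.5) = ceil(54.6667) = 55; reading at tick 55 = 18 + 1.5*55 = 100.5000
clock 2: start=36, rate=1.5, needs 100-36 = 64; ticks = ceil(64/1.5) = ceil(42.6667) = 43; reading at tick 43 = 36 + 1.5*43 = 100.5000
Minimum tick count = 43; winners = [2]; smallest index = 2

Answer: 2 43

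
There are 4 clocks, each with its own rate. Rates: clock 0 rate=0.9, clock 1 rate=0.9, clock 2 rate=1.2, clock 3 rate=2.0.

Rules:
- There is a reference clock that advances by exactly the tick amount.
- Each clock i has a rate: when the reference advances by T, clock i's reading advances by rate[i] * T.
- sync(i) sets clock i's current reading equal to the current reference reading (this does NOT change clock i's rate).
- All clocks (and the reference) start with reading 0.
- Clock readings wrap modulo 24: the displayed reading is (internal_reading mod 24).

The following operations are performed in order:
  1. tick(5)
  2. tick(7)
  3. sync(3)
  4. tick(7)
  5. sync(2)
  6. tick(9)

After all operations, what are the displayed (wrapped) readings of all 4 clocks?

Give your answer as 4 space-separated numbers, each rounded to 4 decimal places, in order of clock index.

After op 1 tick(5): ref=5.0000 raw=[4.5000 4.5000 6.0000 10.0000]
After op 2 tick(7): ref=12.0000 raw=[10.8000 10.8000 14.4000 24.0000]
After op 3 sync(3): ref=12.0000 raw=[10.8000 10.8000 14.4000 12.0000]
After op 4 tick(7): ref=19.0000 raw=[17.1000 17.1000 22.8000 26.0000]
After op 5 sync(2): ref=19.0000 raw=[17.1000 17.1000 19.0000 26.0000]
After op 6 tick(9): ref=28.0000 raw=[25.2000 25.2000 29.8000 44.0000]
Wrap final raw readings (mod 24): 25.2000 mod 24 = 1.2000; 25.2000 mod 24 = 1.2000; 29.8000 mod 24 = 5.8000; 44.0000 mod 24 = 20.0000

Answer: 1.2000 1.2000 5.8000 20.0000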